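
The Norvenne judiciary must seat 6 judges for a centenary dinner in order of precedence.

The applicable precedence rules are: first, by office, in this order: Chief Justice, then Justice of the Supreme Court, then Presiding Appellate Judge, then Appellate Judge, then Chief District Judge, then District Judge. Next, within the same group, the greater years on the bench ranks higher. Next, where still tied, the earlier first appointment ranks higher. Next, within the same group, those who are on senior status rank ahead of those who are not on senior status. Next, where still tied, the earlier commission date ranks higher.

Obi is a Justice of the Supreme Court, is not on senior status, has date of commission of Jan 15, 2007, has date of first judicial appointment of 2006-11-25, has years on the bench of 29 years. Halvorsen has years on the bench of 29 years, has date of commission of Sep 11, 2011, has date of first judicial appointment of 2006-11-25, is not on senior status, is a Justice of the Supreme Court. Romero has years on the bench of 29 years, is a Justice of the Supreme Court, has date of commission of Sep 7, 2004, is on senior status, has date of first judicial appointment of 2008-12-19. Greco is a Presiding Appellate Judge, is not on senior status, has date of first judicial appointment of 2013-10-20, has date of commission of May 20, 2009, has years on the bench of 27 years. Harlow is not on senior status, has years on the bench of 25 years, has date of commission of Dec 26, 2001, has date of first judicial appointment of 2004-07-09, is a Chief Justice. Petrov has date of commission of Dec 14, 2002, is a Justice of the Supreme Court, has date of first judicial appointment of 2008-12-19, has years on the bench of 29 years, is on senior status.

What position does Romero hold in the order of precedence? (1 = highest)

By office: Harlow (Chief Justice); then Obi, Halvorsen, Petrov and Romero (Justice of the Supreme Court); then Greco (Presiding Appellate Judge).
Obi, Halvorsen, Petrov and Romero all have years on the bench 29 years, so the next rule applies.
Among Obi, Halvorsen, Petrov and Romero, by date of first judicial appointment (earlier first): Obi and Halvorsen (2006-11-25) before Petrov and Romero (2008-12-19).
Obi and Halvorsen are each not on senior status, so the next rule applies.
Among Obi and Halvorsen, by date of commission (earlier first): Obi (Jan 15, 2007) before Halvorsen (Sep 11, 2011).
Petrov and Romero are each on senior status, so the next rule applies.
Among Petrov and Romero, by date of commission (earlier first): Petrov (Dec 14, 2002) before Romero (Sep 7, 2004).
Order: Harlow, Obi, Halvorsen, Petrov, Romero, Greco. So position 5.

5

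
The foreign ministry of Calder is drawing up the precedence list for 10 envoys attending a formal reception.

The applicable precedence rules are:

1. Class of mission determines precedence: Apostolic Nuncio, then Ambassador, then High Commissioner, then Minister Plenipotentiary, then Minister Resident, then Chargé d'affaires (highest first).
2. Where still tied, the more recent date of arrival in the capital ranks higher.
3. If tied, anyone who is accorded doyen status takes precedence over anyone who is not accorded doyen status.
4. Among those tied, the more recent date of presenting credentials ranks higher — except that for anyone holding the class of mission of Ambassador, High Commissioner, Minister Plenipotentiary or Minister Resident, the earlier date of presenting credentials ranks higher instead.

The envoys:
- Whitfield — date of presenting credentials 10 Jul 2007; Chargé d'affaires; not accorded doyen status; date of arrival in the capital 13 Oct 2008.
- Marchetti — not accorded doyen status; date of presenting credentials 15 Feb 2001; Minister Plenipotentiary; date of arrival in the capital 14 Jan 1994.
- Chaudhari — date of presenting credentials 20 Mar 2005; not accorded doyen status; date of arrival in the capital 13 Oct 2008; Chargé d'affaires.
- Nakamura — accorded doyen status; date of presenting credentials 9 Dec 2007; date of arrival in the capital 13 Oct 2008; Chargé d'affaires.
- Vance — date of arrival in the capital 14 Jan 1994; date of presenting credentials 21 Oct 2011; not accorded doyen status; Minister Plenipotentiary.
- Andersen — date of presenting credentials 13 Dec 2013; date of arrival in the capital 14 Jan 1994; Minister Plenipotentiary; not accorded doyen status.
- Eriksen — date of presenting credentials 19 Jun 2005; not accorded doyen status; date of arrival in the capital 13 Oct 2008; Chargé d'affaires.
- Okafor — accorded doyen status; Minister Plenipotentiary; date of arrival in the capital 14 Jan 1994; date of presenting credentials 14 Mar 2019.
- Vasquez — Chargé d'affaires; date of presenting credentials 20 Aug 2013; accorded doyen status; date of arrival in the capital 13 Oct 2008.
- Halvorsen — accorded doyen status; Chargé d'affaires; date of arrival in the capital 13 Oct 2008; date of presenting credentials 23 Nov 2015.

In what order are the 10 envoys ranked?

Okafor, Marchetti, Vance, Andersen, Halvorsen, Vasquez, Nakamura, Whitfield, Eriksen, Chaudhari

By class of mission: Okafor, Marchetti, Vance and Andersen (Minister Plenipotentiary); then Halvorsen, Vasquez, Nakamura, Whitfield, Eriksen and Chaudhari (Chargé d'affaires).
Okafor, Marchetti, Vance and Andersen all have date of arrival in the capital 14 Jan 1994, so the next rule applies.
Among Okafor, Marchetti, Vance and Andersen, accorded doyen status before not accorded doyen status: Okafor (accorded doyen status) before Marchetti, Vance and Andersen (not accorded doyen status).
Among Marchetti, Vance and Andersen, by date of presenting credentials (earlier first) (reversed rule for this group): Marchetti (15 Feb 2001) before Vance (21 Oct 2011) before Andersen (13 Dec 2013).
Halvorsen, Vasquez, Nakamura, Whitfield, Eriksen and Chaudhari all have date of arrival in the capital 13 Oct 2008, so the next rule applies.
Among Halvorsen, Vasquez, Nakamura, Whitfield, Eriksen and Chaudhari, accorded doyen status before not accorded doyen status: Halvorsen, Vasquez and Nakamura (accorded doyen status) before Whitfield, Eriksen and Chaudhari (not accorded doyen status).
Among Halvorsen, Vasquez and Nakamura, by date of presenting credentials (later first): Halvorsen (23 Nov 2015) before Vasquez (20 Aug 2013) before Nakamura (9 Dec 2007).
Among Whitfield, Eriksen and Chaudhari, by date of presenting credentials (later first): Whitfield (10 Jul 2007) before Eriksen (19 Jun 2005) before Chaudhari (20 Mar 2005).
Full order: Okafor, Marchetti, Vance, Andersen, Halvorsen, Vasquez, Nakamura, Whitfield, Eriksen, Chaudhari.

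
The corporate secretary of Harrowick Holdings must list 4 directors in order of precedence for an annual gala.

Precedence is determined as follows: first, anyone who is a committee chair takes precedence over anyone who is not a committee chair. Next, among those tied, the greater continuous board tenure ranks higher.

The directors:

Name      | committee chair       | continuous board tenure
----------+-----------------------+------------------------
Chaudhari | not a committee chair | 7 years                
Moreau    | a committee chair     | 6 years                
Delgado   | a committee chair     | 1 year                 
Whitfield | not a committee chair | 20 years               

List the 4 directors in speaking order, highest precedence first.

By the first rule: Moreau and Delgado (both a committee chair); then Whitfield and Chaudhari (both not a committee chair).
Among Moreau and Delgado, by continuous board tenure (higher first): Moreau (6 years) before Delgado (1 year).
Among Whitfield and Chaudhari, by continuous board tenure (higher first): Whitfield (20 years) before Chaudhari (7 years).
Full order: Moreau, Delgado, Whitfield, Chaudhari.

Moreau, Delgado, Whitfield, Chaudhari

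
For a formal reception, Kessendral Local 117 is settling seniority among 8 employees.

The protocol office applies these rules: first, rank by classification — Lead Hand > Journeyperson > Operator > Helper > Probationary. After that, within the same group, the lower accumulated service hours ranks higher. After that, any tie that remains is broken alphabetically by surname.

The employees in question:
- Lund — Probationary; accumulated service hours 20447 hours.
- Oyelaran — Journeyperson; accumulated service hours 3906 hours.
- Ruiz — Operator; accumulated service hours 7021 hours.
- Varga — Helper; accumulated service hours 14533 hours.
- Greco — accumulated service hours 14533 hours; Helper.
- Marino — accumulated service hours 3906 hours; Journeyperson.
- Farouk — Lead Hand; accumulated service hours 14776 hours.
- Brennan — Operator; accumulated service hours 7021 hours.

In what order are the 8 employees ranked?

Farouk, Marino, Oyelaran, Brennan, Ruiz, Greco, Varga, Lund

By classification: Farouk (Lead Hand); then Marino and Oyelaran (Journeyperson); then Brennan and Ruiz (Operator); then Greco and Varga (Helper); then Lund (Probationary).
Marino and Oyelaran both have accumulated service hours 3906 hours, so the next rule applies.
Among Marino and Oyelaran, alphabetically by surname: Marino before Oyelaran.
Brennan and Ruiz both have accumulated service hours 7021 hours, so the next rule applies.
Among Brennan and Ruiz, alphabetically by surname: Brennan before Ruiz.
Greco and Varga both have accumulated service hours 14533 hours, so the next rule applies.
Among Greco and Varga, alphabetically by surname: Greco before Varga.
Full order: Farouk, Marino, Oyelaran, Brennan, Ruiz, Greco, Varga, Lund.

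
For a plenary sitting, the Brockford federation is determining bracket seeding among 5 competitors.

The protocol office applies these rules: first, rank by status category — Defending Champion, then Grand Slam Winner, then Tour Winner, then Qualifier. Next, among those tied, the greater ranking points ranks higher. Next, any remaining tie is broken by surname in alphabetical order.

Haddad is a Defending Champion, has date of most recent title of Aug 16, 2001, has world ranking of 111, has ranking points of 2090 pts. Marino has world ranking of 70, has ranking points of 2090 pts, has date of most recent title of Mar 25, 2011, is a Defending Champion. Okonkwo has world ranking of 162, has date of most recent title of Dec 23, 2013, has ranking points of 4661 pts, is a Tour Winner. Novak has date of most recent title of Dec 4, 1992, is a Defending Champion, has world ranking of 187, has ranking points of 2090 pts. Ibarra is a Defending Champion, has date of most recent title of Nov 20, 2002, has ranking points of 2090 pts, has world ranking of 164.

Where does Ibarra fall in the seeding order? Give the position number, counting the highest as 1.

By status category: Haddad, Ibarra, Marino and Novak (Defending Champion); then Okonkwo (Tour Winner).
Haddad, Ibarra, Marino and Novak all have ranking points 2090 pts, so the next rule applies.
Among Haddad, Ibarra, Marino and Novak, alphabetically by surname: Haddad before Ibarra before Marino before Novak.
Order: Haddad, Ibarra, Marino, Novak, Okonkwo. So position 2.

2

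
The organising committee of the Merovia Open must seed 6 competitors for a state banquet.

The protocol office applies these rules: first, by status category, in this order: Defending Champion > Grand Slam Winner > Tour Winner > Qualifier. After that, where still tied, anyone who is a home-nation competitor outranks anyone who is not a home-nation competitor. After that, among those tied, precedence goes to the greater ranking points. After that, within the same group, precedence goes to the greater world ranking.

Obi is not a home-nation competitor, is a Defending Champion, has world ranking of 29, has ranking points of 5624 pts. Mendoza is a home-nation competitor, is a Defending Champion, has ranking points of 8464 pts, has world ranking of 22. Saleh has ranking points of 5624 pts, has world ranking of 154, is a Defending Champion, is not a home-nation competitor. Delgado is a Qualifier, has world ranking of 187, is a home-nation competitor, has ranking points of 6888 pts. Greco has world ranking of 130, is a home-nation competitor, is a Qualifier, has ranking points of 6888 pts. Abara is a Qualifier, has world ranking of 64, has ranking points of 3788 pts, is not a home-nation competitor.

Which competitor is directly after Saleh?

By status category: Mendoza, Saleh and Obi (Defending Champion); then Delgado, Greco and Abara (Qualifier).
Among Mendoza, Saleh and Obi, a home-nation competitor before not a home-nation competitor: Mendoza (a home-nation competitor) before Saleh and Obi (not a home-nation competitor).
Saleh and Obi both have ranking points 5624 pts, so the next rule applies.
Among Saleh and Obi, by world ranking (higher first): Saleh (154) before Obi (29).
Among Delgado, Greco and Abara, a home-nation competitor before not a home-nation competitor: Delgado and Greco (a home-nation competitor) before Abara (not a home-nation competitor).
Delgado and Greco both have ranking points 6888 pts, so the next rule applies.
Among Delgado and Greco, by world ranking (higher first): Delgado (187) before Greco (130).
Order: Mendoza, Saleh, Obi, Delgado, Greco, Abara.

Obi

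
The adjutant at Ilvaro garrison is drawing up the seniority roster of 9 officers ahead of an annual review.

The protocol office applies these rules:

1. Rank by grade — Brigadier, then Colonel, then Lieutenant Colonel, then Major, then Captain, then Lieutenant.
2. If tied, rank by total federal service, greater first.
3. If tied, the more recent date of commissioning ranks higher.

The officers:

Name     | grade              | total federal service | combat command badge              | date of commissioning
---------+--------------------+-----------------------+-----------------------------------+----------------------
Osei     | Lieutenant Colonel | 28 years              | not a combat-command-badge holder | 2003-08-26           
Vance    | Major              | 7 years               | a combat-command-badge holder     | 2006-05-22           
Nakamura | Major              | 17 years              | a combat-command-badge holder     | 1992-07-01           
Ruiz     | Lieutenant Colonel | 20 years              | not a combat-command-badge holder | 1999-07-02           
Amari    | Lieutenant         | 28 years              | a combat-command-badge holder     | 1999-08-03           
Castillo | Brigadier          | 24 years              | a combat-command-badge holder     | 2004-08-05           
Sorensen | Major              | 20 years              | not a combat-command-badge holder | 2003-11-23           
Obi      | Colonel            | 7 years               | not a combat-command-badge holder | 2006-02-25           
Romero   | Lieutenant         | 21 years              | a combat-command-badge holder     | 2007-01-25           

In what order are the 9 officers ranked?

Castillo, Obi, Osei, Ruiz, Sorensen, Nakamura, Vance, Amari, Romero

By grade: Castillo (Brigadier); then Obi (Colonel); then Osei and Ruiz (Lieutenant Colonel); then Sorensen, Nakamura and Vance (Major); then Amari and Romero (Lieutenant).
Among Osei and Ruiz, by total federal service (higher first): Osei (28 years) before Ruiz (20 years).
Among Sorensen, Nakamura and Vance, by total federal service (higher first): Sorensen (20 years) before Nakamura (17 years) before Vance (7 years).
Among Amari and Romero, by total federal service (higher first): Amari (28 years) before Romero (21 years).
Full order: Castillo, Obi, Osei, Ruiz, Sorensen, Nakamura, Vance, Amari, Romero.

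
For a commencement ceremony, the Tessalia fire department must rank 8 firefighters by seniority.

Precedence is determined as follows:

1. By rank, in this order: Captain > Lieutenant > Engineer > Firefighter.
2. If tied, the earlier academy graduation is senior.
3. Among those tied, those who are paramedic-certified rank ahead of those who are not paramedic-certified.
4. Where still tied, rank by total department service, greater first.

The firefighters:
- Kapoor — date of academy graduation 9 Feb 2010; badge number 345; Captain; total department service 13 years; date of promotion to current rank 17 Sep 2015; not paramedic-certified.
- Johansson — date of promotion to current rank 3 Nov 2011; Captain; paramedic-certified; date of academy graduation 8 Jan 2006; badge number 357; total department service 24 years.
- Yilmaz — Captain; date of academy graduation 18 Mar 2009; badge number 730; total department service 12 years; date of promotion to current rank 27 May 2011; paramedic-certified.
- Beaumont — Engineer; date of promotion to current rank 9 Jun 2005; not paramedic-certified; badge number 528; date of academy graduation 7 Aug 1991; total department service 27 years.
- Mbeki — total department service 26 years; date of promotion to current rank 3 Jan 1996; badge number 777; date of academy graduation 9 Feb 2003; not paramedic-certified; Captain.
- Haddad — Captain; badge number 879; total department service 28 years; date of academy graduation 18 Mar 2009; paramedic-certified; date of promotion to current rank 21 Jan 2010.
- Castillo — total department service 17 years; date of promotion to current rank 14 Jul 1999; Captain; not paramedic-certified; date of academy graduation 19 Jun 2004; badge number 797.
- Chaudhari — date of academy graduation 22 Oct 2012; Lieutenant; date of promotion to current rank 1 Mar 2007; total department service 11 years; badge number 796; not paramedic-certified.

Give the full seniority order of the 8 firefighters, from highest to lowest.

Mbeki, Castillo, Johansson, Haddad, Yilmaz, Kapoor, Chaudhari, Beaumont

By rank: Mbeki, Castillo, Johansson, Haddad, Yilmaz and Kapoor (Captain); then Chaudhari (Lieutenant); then Beaumont (Engineer).
Among Mbeki, Castillo, Johansson, Haddad, Yilmaz and Kapoor, by date of academy graduation (earlier first): Mbeki (9 Feb 2003) before Castillo (19 Jun 2004) before Johansson (8 Jan 2006) before Haddad and Yilmaz (18 Mar 2009) before Kapoor (9 Feb 2010).
Haddad and Yilmaz are each paramedic-certified, so the next rule applies.
Among Haddad and Yilmaz, by total department service (higher first): Haddad (28 years) before Yilmaz (12 years).
Full order: Mbeki, Castillo, Johansson, Haddad, Yilmaz, Kapoor, Chaudhari, Beaumont.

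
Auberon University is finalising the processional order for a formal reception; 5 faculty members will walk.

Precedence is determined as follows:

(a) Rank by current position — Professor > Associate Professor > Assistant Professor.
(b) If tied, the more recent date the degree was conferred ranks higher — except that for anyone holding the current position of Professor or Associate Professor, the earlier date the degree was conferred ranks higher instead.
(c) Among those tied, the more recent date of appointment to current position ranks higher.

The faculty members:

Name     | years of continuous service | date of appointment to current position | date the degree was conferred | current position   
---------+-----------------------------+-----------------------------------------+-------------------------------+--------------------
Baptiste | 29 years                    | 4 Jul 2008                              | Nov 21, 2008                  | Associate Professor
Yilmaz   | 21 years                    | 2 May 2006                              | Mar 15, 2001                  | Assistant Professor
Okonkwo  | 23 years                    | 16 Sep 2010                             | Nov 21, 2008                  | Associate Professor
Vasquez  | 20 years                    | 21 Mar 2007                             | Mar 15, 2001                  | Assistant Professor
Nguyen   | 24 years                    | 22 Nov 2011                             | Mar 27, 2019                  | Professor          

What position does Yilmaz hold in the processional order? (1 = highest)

5

By current position: Nguyen (Professor); then Okonkwo and Baptiste (Associate Professor); then Vasquez and Yilmaz (Assistant Professor).
Okonkwo and Baptiste both have date the degree was conferred Nov 21, 2008, so the next rule applies.
Among Okonkwo and Baptiste, by date of appointment to current position (later first): Okonkwo (16 Sep 2010) before Baptiste (4 Jul 2008).
Vasquez and Yilmaz both have date the degree was conferred Mar 15, 2001, so the next rule applies.
Among Vasquez and Yilmaz, by date of appointment to current position (later first): Vasquez (21 Mar 2007) before Yilmaz (2 May 2006).
Order: Nguyen, Okonkwo, Baptiste, Vasquez, Yilmaz. So position 5.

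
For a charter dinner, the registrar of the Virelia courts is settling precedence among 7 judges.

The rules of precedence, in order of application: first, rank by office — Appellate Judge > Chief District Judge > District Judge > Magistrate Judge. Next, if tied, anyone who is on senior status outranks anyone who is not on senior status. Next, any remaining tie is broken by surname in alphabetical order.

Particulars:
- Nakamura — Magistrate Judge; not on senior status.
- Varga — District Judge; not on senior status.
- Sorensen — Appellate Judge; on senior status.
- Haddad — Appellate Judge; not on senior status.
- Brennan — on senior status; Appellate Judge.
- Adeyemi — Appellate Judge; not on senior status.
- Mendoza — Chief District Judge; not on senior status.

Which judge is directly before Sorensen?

Brennan

By office: Brennan, Sorensen, Adeyemi and Haddad (Appellate Judge); then Mendoza (Chief District Judge); then Varga (District Judge); then Nakamura (Magistrate Judge).
Among Brennan, Sorensen, Adeyemi and Haddad, on senior status before not on senior status: Brennan and Sorensen (on senior status) before Adeyemi and Haddad (not on senior status).
Among Brennan and Sorensen, alphabetically by surname: Brennan before Sorensen.
Among Adeyemi and Haddad, alphabetically by surname: Adeyemi before Haddad.
Order: Brennan, Sorensen, Adeyemi, Haddad, Mendoza, Varga, Nakamura.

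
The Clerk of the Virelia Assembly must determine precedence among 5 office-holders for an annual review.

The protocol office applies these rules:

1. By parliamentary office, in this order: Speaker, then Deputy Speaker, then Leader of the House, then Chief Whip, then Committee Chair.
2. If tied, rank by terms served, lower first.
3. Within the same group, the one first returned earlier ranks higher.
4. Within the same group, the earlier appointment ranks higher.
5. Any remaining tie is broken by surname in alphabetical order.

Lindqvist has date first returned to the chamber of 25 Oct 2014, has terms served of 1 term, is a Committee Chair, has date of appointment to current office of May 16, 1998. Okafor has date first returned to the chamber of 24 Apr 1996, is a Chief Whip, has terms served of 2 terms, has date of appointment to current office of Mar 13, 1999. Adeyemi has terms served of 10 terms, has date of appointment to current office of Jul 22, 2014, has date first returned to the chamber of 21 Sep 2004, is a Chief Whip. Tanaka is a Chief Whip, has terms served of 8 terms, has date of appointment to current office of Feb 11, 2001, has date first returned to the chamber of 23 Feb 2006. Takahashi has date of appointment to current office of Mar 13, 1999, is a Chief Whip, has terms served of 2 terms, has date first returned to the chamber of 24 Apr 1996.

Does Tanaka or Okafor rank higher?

Okafor

By parliamentary office: Okafor, Takahashi, Tanaka and Adeyemi (Chief Whip); then Lindqvist (Committee Chair).
Among Okafor, Takahashi, Tanaka and Adeyemi, by terms served (lower first): Okafor and Takahashi (2 terms) before Tanaka (8 terms) before Adeyemi (10 terms).
Okafor and Takahashi both have date first returned to the chamber 24 Apr 1996, so the next rule applies.
Okafor and Takahashi both have date of appointment to current office Mar 13, 1999, so the next rule applies.
Among Okafor and Takahashi, alphabetically by surname: Okafor before Takahashi.
So Okafor takes precedence.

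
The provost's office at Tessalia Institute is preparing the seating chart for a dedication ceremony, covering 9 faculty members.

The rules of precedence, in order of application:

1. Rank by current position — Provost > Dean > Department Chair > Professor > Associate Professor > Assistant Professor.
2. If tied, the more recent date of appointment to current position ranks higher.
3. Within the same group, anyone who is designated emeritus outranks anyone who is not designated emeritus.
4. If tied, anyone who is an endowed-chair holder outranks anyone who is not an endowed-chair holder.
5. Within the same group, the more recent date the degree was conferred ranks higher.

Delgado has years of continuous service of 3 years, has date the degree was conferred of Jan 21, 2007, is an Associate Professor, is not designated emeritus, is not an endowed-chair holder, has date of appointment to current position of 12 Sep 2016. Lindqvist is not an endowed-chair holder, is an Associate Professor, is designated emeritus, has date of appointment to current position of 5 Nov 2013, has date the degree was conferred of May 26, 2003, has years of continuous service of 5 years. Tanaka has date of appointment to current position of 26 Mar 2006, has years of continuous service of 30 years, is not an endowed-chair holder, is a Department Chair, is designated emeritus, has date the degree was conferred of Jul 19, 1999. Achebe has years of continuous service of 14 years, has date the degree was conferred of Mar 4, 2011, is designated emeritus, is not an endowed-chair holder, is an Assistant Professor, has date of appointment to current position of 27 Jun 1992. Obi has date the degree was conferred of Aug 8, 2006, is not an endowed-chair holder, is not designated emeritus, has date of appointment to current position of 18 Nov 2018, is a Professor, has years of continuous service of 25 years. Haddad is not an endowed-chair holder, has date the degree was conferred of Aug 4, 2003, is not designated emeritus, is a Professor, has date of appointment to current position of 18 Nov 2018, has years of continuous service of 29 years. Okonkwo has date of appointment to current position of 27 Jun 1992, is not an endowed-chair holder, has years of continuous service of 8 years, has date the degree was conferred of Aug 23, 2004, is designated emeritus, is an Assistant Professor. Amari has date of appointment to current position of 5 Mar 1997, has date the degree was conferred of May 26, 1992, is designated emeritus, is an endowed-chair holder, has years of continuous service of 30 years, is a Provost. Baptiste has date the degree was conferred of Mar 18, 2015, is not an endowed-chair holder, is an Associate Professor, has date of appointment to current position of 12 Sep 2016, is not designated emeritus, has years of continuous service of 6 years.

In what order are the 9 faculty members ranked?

Amari, Tanaka, Obi, Haddad, Baptiste, Delgado, Lindqvist, Achebe, Okonkwo

By current position: Amari (Provost); then Tanaka (Department Chair); then Obi and Haddad (Professor); then Baptiste, Delgado and Lindqvist (Associate Professor); then Achebe and Okonkwo (Assistant Professor).
Obi and Haddad both have date of appointment to current position 18 Nov 2018, so the next rule applies.
Obi and Haddad are each not designated emeritus, so the next rule applies.
Obi and Haddad are each not an endowed-chair holder, so the next rule applies.
Among Obi and Haddad, by date the degree was conferred (later first): Obi (Aug 8, 2006) before Haddad (Aug 4, 2003).
Among Baptiste, Delgado and Lindqvist, by date of appointment to current position (later first): Baptiste and Delgado (12 Sep 2016) before Lindqvist (5 Nov 2013).
Baptiste and Delgado are each not designated emeritus, so the next rule applies.
Baptiste and Delgado are each not an endowed-chair holder, so the next rule applies.
Among Baptiste and Delgado, by date the degree was conferred (later first): Baptiste (Mar 18, 2015) before Delgado (Jan 21, 2007).
Achebe and Okonkwo both have date of appointment to current position 27 Jun 1992, so the next rule applies.
Achebe and Okonkwo are each designated emeritus, so the next rule applies.
Achebe and Okonkwo are each not an endowed-chair holder, so the next rule applies.
Among Achebe and Okonkwo, by date the degree was conferred (later first): Achebe (Mar 4, 2011) before Okonkwo (Aug 23, 2004).
Full order: Amari, Tanaka, Obi, Haddad, Baptiste, Delgado, Lindqvist, Achebe, Okonkwo.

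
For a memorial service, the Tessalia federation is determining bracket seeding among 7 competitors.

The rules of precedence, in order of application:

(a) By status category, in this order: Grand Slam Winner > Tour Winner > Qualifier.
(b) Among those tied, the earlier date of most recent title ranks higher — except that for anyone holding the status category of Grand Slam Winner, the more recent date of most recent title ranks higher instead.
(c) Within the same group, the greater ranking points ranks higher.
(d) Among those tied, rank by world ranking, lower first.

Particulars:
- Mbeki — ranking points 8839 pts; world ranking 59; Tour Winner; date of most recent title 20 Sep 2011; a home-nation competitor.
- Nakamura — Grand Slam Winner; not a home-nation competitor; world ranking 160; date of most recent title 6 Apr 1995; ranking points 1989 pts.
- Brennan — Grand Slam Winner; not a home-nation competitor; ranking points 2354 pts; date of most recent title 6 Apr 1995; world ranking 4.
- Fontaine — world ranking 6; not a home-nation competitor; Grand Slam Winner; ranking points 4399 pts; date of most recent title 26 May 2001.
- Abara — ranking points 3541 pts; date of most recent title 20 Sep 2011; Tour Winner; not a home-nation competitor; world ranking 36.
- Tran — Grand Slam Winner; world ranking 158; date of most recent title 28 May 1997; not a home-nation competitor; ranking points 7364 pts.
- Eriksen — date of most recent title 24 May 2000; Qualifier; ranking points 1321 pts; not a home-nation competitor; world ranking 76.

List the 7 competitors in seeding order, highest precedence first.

By status category: Fontaine, Tran, Brennan and Nakamura (Grand Slam Winner); then Mbeki and Abara (Tour Winner); then Eriksen (Qualifier).
Among Fontaine, Tran, Brennan and Nakamura, by date of most recent title (later first) (reversed rule for this group): Fontaine (26 May 2001) before Tran (28 May 1997) before Brennan and Nakamura (6 Apr 1995).
Among Brennan and Nakamura, by ranking points (higher first): Brennan (2354 pts) before Nakamura (1989 pts).
Mbeki and Abara both have date of most recent title 20 Sep 2011, so the next rule applies.
Among Mbeki and Abara, by ranking points (higher first): Mbeki (8839 pts) before Abara (3541 pts).
Full order: Fontaine, Tran, Brennan, Nakamura, Mbeki, Abara, Eriksen.

Fontaine, Tran, Brennan, Nakamura, Mbeki, Abara, Eriksen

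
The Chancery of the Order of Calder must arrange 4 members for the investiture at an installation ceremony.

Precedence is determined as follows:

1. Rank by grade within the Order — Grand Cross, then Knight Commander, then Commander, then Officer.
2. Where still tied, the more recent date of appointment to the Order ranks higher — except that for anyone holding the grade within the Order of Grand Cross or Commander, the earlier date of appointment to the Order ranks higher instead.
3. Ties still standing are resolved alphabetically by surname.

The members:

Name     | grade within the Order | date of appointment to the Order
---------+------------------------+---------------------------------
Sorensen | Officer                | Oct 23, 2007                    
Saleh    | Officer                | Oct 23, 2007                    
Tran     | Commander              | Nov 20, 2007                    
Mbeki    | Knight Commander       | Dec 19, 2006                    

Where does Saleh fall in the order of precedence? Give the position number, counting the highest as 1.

3

By grade within the Order: Mbeki (Knight Commander); then Tran (Commander); then Saleh and Sorensen (Officer).
Saleh and Sorensen both have date of appointment to the Order Oct 23, 2007, so the next rule applies.
Among Saleh and Sorensen, alphabetically by surname: Saleh before Sorensen.
Order: Mbeki, Tran, Saleh, Sorensen. So position 3.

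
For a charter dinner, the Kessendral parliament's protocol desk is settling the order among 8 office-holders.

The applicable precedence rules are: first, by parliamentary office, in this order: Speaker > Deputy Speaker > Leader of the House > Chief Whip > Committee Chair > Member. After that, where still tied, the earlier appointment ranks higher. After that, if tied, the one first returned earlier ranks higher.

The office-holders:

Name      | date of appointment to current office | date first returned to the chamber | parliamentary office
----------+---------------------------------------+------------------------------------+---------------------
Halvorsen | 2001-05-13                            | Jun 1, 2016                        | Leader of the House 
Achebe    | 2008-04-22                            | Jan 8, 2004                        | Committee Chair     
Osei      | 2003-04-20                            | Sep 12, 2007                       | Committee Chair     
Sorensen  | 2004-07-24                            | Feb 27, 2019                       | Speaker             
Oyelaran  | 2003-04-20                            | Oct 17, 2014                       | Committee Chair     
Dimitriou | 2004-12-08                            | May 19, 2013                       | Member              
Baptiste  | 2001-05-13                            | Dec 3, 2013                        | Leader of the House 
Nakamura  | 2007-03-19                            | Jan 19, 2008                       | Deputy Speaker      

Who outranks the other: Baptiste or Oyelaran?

By parliamentary office: Sorensen (Speaker); then Nakamura (Deputy Speaker); then Baptiste and Halvorsen (Leader of the House); then Osei, Oyelaran and Achebe (Committee Chair); then Dimitriou (Member).
Baptiste and Halvorsen both have date of appointment to current office 2001-05-13, so the next rule applies.
Among Baptiste and Halvorsen, by date first returned to the chamber (earlier first): Baptiste (Dec 3, 2013) before Halvorsen (Jun 1, 2016).
Among Osei, Oyelaran and Achebe, by date of appointment to current office (earlier first): Osei and Oyelaran (2003-04-20) before Achebe (2008-04-22).
Among Osei and Oyelaran, by date first returned to the chamber (earlier first): Osei (Sep 12, 2007) before Oyelaran (Oct 17, 2014).
So Baptiste takes precedence.

Baptiste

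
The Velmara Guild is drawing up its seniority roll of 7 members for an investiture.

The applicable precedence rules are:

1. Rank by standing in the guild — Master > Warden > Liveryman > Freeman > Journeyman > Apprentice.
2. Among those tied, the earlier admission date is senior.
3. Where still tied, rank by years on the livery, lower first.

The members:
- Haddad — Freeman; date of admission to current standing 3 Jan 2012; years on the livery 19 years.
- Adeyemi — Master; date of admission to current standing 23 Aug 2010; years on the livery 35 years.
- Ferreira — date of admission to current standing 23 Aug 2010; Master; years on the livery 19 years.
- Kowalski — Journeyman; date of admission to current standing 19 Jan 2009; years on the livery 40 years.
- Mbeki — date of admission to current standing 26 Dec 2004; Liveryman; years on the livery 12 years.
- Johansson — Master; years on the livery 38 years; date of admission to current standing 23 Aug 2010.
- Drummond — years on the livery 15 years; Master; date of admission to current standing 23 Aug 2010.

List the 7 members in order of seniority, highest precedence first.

By standing in the guild: Drummond, Ferreira, Adeyemi and Johansson (Master); then Mbeki (Liveryman); then Haddad (Freeman); then Kowalski (Journeyman).
Drummond, Ferreira, Adeyemi and Johansson all have date of admission to current standing 23 Aug 2010, so the next rule applies.
Among Drummond, Ferreira, Adeyemi and Johansson, by years on the livery (lower first): Drummond (15 years) before Ferreira (19 years) before Adeyemi (35 years) before Johansson (38 years).
Full order: Drummond, Ferreira, Adeyemi, Johansson, Mbeki, Haddad, Kowalski.

Drummond, Ferreira, Adeyemi, Johansson, Mbeki, Haddad, Kowalski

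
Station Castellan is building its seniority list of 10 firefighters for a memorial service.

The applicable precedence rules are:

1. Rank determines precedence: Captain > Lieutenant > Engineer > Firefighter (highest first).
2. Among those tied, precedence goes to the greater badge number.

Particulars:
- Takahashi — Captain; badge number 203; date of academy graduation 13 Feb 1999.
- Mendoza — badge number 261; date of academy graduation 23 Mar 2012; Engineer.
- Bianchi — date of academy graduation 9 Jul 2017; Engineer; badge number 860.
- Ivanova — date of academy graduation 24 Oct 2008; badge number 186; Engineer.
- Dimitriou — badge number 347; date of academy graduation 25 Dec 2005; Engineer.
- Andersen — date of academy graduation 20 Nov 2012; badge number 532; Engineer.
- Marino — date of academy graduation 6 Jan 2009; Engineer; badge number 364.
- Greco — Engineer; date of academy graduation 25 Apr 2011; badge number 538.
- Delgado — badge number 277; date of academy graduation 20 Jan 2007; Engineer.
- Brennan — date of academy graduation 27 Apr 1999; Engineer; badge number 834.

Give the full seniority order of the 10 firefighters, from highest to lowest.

By rank: Takahashi (Captain); then Bianchi, Brennan, Greco, Andersen, Marino, Dimitriou, Delgado, Mendoza and Ivanova (Engineer).
Among Bianchi, Brennan, Greco, Andersen, Marino, Dimitriou, Delgado, Mendoza and Ivanova, by badge number (higher first): Bianchi (860) before Brennan (834) before Greco (538) before Andersen (532) before Marino (364) before Dimitriou (347) before Delgado (277) before Mendoza (261) before Ivanova (186).
Full order: Takahashi, Bianchi, Brennan, Greco, Andersen, Marino, Dimitriou, Delgado, Mendoza, Ivanova.

Takahashi, Bianchi, Brennan, Greco, Andersen, Marino, Dimitriou, Delgado, Mendoza, Ivanova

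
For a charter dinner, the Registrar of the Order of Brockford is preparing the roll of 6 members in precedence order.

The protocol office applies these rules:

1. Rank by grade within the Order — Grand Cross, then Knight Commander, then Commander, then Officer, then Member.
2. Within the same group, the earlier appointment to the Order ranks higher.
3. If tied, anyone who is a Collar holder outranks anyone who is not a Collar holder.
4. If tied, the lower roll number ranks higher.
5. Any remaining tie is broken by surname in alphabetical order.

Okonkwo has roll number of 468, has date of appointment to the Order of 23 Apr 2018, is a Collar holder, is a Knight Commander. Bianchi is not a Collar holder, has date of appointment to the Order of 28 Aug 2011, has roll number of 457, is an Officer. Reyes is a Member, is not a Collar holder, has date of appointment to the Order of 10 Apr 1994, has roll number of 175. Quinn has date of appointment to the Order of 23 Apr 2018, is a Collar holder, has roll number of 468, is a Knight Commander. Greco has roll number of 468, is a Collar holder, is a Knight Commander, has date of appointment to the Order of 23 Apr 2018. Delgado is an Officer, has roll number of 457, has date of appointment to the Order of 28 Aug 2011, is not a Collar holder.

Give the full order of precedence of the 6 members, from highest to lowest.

By grade within the Order: Greco, Okonkwo and Quinn (Knight Commander); then Bianchi and Delgado (Officer); then Reyes (Member).
Greco, Okonkwo and Quinn all have date of appointment to the Order 23 Apr 2018, so the next rule applies.
Greco, Okonkwo and Quinn are each a Collar holder, so the next rule applies.
Greco, Okonkwo and Quinn all have roll number 468, so the next rule applies.
Among Greco, Okonkwo and Quinn, alphabetically by surname: Greco before Okonkwo before Quinn.
Bianchi and Delgado both have date of appointment to the Order 28 Aug 2011, so the next rule applies.
Bianchi and Delgado are each not a Collar holder, so the next rule applies.
Bianchi and Delgado both have roll number 457, so the next rule applies.
Among Bianchi and Delgado, alphabetically by surname: Bianchi before Delgado.
Full order: Greco, Okonkwo, Quinn, Bianchi, Delgado, Reyes.

Greco, Okonkwo, Quinn, Bianchi, Delgado, Reyes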